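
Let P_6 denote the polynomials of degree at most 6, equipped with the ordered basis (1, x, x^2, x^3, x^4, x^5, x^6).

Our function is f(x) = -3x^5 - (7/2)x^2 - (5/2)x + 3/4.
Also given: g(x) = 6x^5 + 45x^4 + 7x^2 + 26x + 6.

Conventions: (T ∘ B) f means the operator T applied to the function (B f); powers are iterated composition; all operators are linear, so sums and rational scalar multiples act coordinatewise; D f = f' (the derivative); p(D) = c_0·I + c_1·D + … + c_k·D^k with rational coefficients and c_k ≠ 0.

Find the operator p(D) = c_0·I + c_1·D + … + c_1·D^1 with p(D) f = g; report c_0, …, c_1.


c_0 = -2, c_1 = -3

D^0 f = -3x^5 - (7/2)x^2 - (5/2)x + 3/4
D^1 f = -15x^4 - 7x - 5/2
matching coefficients of g against c_0 f + c_1 Df + … from the top degree down determines the c_i
solution: c_0 = -2, c_1 = -3


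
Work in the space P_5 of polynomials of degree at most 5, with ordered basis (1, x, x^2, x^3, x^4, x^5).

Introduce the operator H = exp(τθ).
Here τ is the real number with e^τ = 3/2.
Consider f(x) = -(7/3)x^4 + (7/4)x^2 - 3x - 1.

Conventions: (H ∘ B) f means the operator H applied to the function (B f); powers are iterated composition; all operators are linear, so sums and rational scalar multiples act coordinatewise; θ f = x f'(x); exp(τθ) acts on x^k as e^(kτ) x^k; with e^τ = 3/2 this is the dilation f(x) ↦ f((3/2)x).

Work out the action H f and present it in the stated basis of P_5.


g(x) = -(189/16)x^4 + (63/16)x^2 - (9/2)x - 1

exp(τθ) x^k = e^(kτ) x^k; with e^τ = 3/2 this sends x^k to (3/2)^k x^k
x ↦ 3/2 x
x^2 ↦ 9/4 x^2
x^4 ↦ 81/16 x^4
applying this coordinatewise to f: exp(τθ) f = -(189/16)x^4 + (63/16)x^2 - (9/2)x - 1


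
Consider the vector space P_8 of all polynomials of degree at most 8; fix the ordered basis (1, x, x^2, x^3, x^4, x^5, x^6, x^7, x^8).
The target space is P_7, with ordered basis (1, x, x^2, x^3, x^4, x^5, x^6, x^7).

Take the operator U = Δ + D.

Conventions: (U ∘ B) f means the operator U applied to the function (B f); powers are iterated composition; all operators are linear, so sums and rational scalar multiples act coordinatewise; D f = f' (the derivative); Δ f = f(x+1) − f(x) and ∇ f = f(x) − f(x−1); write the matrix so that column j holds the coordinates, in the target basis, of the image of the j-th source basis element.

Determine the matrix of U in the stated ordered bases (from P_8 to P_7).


the matrix is [[0, 2, 1, 1, 1, 1, 1, 1, 1]; [0, 0, 4, 3, 4, 5, 6, 7, 8]; [0, 0, 0, 6, 6, 10, 15, 21, 28]; [0, 0, 0, 0, 8, 10, 20, 35, 56]; [0, 0, 0, 0, 0, 10, 15, 35, 70]; [0, 0, 0, 0, 0, 0, 12, 21, 56]; [0, 0, 0, 0, 0, 0, 0, 14, 28]; [0, 0, 0, 0, 0, 0, 0, 0, 16]] (rows listed top to bottom)

image of 1: 0
image of x: 2
image of x^2: 4x + 1
image of x^3: 6x^2 + 3x + 1
image of x^4: 8x^3 + 6x^2 + 4x + 1
image of x^5: 10x^4 + 10x^3 + 10x^2 + 5x + 1
image of x^6: 12x^5 + 15x^4 + 20x^3 + 15x^2 + 6x + 1
image of x^7: 14x^6 + 21x^5 + 35x^4 + 35x^3 + 21x^2 + 7x + 1
image of x^8: 16x^7 + 28x^6 + 56x^5 + 70x^4 + 56x^3 + 28x^2 + 8x + 1
each image's coordinates form column j of the matrix


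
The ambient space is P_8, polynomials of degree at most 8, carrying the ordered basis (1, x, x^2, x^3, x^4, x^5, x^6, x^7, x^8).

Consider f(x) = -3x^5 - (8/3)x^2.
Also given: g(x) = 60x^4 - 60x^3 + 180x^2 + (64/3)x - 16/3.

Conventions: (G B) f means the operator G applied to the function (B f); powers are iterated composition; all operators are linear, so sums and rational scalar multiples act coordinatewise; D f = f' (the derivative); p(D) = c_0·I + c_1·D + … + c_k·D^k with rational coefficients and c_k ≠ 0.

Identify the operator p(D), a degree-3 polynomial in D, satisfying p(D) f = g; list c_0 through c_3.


D^0 f = -3x^5 - (8/3)x^2
D^1 f = -15x^4 - (16/3)x
D^2 f = -60x^3 - 16/3
D^3 f = -180x^2
matching coefficients of g against c_0 f + c_1 Df + … from the top degree down determines the c_i
solution: c_0 = 0, c_1 = -4, c_2 = 1, c_3 = -1

p(D) = -4·D + D^2 − D^3, i.e. c_0 = 0, c_1 = -4, c_2 = 1, c_3 = -1


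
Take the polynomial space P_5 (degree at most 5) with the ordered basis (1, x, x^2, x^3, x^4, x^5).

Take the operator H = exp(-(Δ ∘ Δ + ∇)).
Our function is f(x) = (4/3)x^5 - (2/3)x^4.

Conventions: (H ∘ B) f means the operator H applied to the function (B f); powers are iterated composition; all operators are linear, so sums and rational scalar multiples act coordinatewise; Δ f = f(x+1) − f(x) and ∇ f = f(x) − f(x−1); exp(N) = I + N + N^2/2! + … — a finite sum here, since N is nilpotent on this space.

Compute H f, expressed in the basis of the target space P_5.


order-1 term: -(20/3)x^4 - (32/3)x^3 - (268/3)x^2 - 68x - 98/3
order-2 term: (40/3)x^3 + 36x^2 + (596/3)x + 478/3
order-3 term: -(40/3)x^2 - (112/3)x - 328/3
order-4 term: (20/3)x + 38/3
order-5 term: -4/3
the series for exp(-(Δ ∘ Δ + ∇)) f terminates at order 5
exp(-(Δ ∘ Δ + ∇)) f = (4/3)x^5 - (22/3)x^4 + (8/3)x^3 - (200/3)x^2 + 100x + 86/3

the image equals g(x) = (4/3)x^5 - (22/3)x^4 + (8/3)x^3 - (200/3)x^2 + 100x + 86/3


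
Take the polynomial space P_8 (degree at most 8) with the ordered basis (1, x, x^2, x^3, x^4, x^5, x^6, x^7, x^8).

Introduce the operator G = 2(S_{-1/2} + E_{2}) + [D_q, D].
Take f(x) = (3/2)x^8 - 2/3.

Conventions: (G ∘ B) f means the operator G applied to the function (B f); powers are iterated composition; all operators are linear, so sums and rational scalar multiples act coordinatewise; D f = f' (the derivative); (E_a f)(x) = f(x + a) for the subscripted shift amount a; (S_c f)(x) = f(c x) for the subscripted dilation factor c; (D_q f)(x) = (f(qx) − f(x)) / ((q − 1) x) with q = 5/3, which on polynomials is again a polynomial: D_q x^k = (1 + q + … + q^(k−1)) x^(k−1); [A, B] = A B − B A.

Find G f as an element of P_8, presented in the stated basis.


the result is g(x) = (771/256)x^8 + 48x^7 + (28460/729)x^6 + 1344x^5 + 3360x^4 + 5376x^3 + 5376x^2 + 3072x + 2296/3

S_{-1/2} f = (3/512)x^8 - 2/3
E_{2} f = (3/2)x^8 + 24x^7 + 168x^6 + 672x^5 + 1680x^4 + 2688x^3 + 2688x^2 + 1536x + 1150/3
(S_{-1/2} + E_{2}) f = (771/512)x^8 + 24x^7 + 168x^6 + 672x^5 + 1680x^4 + 2688x^3 + 2688x^2 + 1536x + 1148/3
(2(S_{-1/2} + E_{2})) f = (771/256)x^8 + 48x^7 + 336x^6 + 1344x^5 + 3360x^4 + 5376x^3 + 5376x^2 + 3072x + 2296/3
D f = 12x^7
D_q D f = (151876/243)x^6
D_q f = (96016/729)x^7
D D_q f = (672112/729)x^6
[D_q, D] f = -(216484/729)x^6
(2(S_{-1/2} + E_{2}) + [D_q, D]) f = (771/256)x^8 + 48x^7 + (28460/729)x^6 + 1344x^5 + 3360x^4 + 5376x^3 + 5376x^2 + 3072x + 2296/3


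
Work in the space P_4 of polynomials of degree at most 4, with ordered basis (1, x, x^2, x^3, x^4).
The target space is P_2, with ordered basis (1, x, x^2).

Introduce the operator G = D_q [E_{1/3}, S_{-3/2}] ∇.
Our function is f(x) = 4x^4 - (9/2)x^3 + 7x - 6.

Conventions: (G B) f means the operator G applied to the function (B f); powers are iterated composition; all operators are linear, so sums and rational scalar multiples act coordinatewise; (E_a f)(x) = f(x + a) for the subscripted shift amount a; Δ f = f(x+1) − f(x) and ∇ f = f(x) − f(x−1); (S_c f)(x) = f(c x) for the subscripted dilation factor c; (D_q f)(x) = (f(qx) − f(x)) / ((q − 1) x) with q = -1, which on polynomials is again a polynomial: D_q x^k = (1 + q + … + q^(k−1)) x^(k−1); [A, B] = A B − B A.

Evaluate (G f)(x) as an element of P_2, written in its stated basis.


∇ f = 16x^3 - (75/2)x^2 + (59/2)x - 3/2
S_{-3/2} ∇ f = -54x^3 - (675/8)x^2 - (177/4)x - 3/2
E_{1/3} S_{-3/2} ∇ f = -54x^3 - (1107/8)x^2 - (237/2)x - 221/8
E_{1/3} ∇ f = 16x^3 - (43/2)x^2 + (59/6)x + 257/54
S_{-3/2} E_{1/3} ∇ f = -54x^3 - (387/8)x^2 - (59/4)x + 257/54
[E_{1/3}, S_{-3/2}] ∇ f = -90x^2 - (415/4)x - 6995/216
D_q [E_{1/3}, S_{-3/2}] ∇ f = -415/4

g(x) = -415/4


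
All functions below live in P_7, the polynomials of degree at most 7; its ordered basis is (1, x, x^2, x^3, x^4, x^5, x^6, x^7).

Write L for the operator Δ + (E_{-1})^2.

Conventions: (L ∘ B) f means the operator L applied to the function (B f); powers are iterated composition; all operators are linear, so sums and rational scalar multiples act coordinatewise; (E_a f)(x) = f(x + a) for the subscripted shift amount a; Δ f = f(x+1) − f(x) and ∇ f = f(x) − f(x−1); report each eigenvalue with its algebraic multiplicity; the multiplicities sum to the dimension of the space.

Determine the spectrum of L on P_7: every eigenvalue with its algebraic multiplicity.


image of 1: 1
image of x: x - 1
image of x^2: x^2 - 2x + 5
image of x^3: x^3 - 3x^2 + 15x - 7
image of x^4: x^4 - 4x^3 + 30x^2 - 28x + 17
image of x^5: x^5 - 5x^4 + 50x^3 - 70x^2 + 85x - 31
image of x^6: x^6 - 6x^5 + 75x^4 - 140x^3 + 255x^2 - 186x + 65
image of x^7: x^7 - 7x^6 + 105x^5 - 245x^4 + 595x^3 - 651x^2 + 455x - 127
the matrix is upper triangular; its diagonal is (1, 1, 1, 1, 1, 1, 1, 1)
for a triangular matrix the eigenvalues are the diagonal entries, with algebraic multiplicity their repetition count

λ = 1 (multiplicity 8)


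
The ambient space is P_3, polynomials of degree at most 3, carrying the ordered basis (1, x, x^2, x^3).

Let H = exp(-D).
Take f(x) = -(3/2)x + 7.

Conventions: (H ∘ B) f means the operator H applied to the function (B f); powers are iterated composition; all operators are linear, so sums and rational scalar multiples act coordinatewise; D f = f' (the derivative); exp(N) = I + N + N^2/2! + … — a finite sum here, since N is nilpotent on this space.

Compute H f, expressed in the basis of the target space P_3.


the image equals g(x) = -(3/2)x + 17/2

order-1 term: 3/2
the series for exp(-D) f terminates at order 1
exp(-D) f = -(3/2)x + 17/2


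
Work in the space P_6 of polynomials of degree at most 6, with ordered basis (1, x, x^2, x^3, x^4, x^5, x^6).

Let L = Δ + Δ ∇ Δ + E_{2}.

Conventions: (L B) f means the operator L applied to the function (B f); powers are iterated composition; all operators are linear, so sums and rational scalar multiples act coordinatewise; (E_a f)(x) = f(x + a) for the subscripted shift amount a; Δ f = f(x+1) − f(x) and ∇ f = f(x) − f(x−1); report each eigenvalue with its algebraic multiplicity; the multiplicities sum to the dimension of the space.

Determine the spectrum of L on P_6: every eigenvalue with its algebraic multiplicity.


λ = 1 (multiplicity 7)

image of 1: 1
image of x: x + 3
image of x^2: x^2 + 6x + 5
image of x^3: x^3 + 9x^2 + 15x + 15
image of x^4: x^4 + 12x^3 + 30x^2 + 60x + 29
image of x^5: x^5 + 15x^4 + 50x^3 + 150x^2 + 145x + 63
image of x^6: x^6 + 18x^5 + 75x^4 + 300x^3 + 435x^2 + 378x + 125
the matrix is upper triangular; its diagonal is (1, 1, 1, 1, 1, 1, 1)
for a triangular matrix the eigenvalues are the diagonal entries, with algebraic multiplicity their repetition count


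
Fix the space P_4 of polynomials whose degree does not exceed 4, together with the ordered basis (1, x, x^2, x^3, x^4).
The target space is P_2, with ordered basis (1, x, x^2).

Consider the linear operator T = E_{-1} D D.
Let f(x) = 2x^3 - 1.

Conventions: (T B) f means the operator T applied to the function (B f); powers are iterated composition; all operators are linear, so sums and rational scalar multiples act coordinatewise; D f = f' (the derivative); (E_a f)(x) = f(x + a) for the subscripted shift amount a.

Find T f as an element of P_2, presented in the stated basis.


the image equals g(x) = 12x - 12

D f = 6x^2
D D f = 12x
E_{-1} D D f = 12x - 12


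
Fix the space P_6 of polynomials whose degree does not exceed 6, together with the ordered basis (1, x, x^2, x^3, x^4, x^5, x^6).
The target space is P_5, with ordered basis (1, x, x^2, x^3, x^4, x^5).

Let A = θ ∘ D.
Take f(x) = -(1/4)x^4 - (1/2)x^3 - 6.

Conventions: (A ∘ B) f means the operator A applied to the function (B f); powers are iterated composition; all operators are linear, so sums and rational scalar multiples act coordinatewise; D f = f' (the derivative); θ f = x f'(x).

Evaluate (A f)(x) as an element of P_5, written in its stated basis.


D f = -x^3 - (3/2)x^2
θ D f = -3x^3 - 3x^2

the result is g(x) = -3x^3 - 3x^2


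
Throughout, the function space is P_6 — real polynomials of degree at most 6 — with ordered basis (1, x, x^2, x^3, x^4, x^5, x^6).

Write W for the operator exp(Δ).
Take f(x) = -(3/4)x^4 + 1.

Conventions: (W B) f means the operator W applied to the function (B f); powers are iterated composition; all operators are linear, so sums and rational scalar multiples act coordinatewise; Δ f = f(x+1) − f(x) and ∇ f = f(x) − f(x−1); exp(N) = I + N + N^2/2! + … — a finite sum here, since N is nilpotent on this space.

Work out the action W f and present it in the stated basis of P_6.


g(x) = -(3/4)x^4 - 3x^3 - 9x^2 - 15x - 41/4

order-1 term: -3x^3 - (9/2)x^2 - 3x - 3/4
order-2 term: -(9/2)x^2 - 9x - 21/4
order-3 term: -3x - 9/2
order-4 term: -3/4
the series for exp(Δ) f terminates at order 4
exp(Δ) f = -(3/4)x^4 - 3x^3 - 9x^2 - 15x - 41/4


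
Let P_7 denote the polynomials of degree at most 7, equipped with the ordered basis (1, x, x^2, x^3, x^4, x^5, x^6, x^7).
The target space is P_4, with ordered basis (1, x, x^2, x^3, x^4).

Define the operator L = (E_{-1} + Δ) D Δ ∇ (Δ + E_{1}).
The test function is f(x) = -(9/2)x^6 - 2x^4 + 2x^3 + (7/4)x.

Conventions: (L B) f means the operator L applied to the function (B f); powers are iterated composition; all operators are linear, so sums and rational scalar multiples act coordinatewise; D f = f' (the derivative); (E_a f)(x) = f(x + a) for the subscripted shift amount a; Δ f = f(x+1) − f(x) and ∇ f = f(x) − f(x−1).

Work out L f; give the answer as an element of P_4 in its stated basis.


the result is g(x) = -540x^3 - 3240x^2 - 6798x - 8184

Δ f = -27x^5 - (135/2)x^4 - 98x^3 - (147/2)x^2 - 29x - 11/4
E_{1} f = -(9/2)x^6 - 27x^5 - (139/2)x^4 - 96x^3 - (147/2)x^2 - (109/4)x - 11/4
(Δ + E_{1}) f = -(9/2)x^6 - 54x^5 - 137x^4 - 194x^3 - 147x^2 - (225/4)x - 11/2
∇ (Δ + E_{1}) f = -27x^5 - (405/2)x^4 - 98x^3 - (465/2)x^2 - 17x - 63/4
Δ ∇ (Δ + E_{1}) f = -135x^4 - 1080x^3 - 1779x^2 - 1704x - 577
D Δ ∇ (Δ + E_{1}) f = -540x^3 - 3240x^2 - 3558x - 1704
E_{-1} (D Δ ∇) (Δ + E_{1}) f = -540x^3 - 1620x^2 + 1302x - 846
Δ (D Δ ∇) (Δ + E_{1}) f = -1620x^2 - 8100x - 7338
(E_{-1} + Δ) (D Δ ∇) (Δ + E_{1}) f = -540x^3 - 3240x^2 - 6798x - 8184


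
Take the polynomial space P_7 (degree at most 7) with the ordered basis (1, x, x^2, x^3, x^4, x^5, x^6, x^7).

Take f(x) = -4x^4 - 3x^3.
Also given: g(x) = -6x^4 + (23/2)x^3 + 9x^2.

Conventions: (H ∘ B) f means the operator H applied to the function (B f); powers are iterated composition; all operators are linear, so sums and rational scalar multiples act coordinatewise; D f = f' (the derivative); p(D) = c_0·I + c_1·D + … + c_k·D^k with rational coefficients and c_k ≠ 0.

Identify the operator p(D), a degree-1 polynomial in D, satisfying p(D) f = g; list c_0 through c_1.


c_0 = 3/2, c_1 = -1

D^0 f = -4x^4 - 3x^3
D^1 f = -16x^3 - 9x^2
matching coefficients of g against c_0 f + c_1 Df + … from the top degree down determines the c_i
solution: c_0 = 3/2, c_1 = -1


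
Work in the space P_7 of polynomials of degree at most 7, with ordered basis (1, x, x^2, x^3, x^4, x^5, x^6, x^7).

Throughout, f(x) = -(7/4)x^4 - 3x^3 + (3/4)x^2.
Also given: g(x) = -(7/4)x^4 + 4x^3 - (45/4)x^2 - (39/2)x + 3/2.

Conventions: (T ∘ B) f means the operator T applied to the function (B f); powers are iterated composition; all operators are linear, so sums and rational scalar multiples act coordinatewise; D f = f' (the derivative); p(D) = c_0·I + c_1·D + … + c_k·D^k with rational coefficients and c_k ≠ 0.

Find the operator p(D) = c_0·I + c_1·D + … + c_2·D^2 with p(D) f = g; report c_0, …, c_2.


D^0 f = -(7/4)x^4 - 3x^3 + (3/4)x^2
D^1 f = -7x^3 - 9x^2 + (3/2)x
D^2 f = -21x^2 - 18x + 3/2
matching coefficients of g against c_0 f + c_1 Df + … from the top degree down determines the c_i
solution: c_0 = 1, c_1 = -1, c_2 = 1

c_0 = 1, c_1 = -1, c_2 = 1


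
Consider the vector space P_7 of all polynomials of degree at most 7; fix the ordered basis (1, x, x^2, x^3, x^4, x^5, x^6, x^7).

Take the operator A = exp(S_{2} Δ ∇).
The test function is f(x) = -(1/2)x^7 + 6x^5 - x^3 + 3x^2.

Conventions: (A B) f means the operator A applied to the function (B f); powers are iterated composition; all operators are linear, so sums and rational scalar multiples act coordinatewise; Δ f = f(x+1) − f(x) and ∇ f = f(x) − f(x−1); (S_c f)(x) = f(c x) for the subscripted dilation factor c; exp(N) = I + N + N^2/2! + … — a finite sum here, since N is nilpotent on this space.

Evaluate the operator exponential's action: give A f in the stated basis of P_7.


the image equals g(x) = -(1/2)x^7 - 666x^5 - 53081x^3 + 3x^2 - 217586x + 6

order-1 term: -672x^5 + 680x^3 + 94x + 6
order-2 term: -53760x^3 - 2640x
order-3 term: -215040x
the series for exp(S_{2} Δ ∇) f terminates at order 3
exp(S_{2} Δ ∇) f = -(1/2)x^7 - 666x^5 - 53081x^3 + 3x^2 - 217586x + 6


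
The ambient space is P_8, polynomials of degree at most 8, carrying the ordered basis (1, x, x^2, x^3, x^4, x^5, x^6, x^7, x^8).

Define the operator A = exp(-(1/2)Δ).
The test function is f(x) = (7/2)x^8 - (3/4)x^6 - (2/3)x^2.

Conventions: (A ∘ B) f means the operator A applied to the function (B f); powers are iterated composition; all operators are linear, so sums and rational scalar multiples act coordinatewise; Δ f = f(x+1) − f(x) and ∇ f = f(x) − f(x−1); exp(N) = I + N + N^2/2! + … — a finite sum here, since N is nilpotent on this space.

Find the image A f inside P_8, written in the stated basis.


order-1 term: -14x^7 - 49x^6 - (383/4)x^5 - (935/8)x^4 - (181/2)x^3 - (347/8)x^2 - (133/12)x - 25/24
order-2 term: (49/2)x^6 + 147x^5 + (6815/16)x^4 + (2895/4)x^3 + (11837/16)x^2 + (3393/8)x + 5047/48
order-3 term: -(49/2)x^5 - (735/4)x^4 - (4885/8)x^3 - (17505/16)x^2 - (16631/16)x - 6627/16
order-4 term: (245/16)x^4 + (245/2)x^3 + (25435/64)x^2 + (9755/16)x + 23619/64
order-5 term: -(49/8)x^3 - (735/16)x^2 - (7831/64)x - 14655/128
order-6 term: (49/32)x^2 + (147/16)x + 3721/256
order-7 term: -(7/32)x - 49/64
order-8 term: 7/512
the series for exp(-(1/2)Δ) f terminates at order 8
exp(-(1/2)Δ) f = (7/2)x^8 - 14x^7 - (101/4)x^6 + (107/4)x^5 + (1125/8)x^4 + 139x^3 - (8693/192)x^2 - (24979/192)x - 64121/1536

the image equals g(x) = (7/2)x^8 - 14x^7 - (101/4)x^6 + (107/4)x^5 + (1125/8)x^4 + 139x^3 - (8693/192)x^2 - (24979/192)x - 64121/1536


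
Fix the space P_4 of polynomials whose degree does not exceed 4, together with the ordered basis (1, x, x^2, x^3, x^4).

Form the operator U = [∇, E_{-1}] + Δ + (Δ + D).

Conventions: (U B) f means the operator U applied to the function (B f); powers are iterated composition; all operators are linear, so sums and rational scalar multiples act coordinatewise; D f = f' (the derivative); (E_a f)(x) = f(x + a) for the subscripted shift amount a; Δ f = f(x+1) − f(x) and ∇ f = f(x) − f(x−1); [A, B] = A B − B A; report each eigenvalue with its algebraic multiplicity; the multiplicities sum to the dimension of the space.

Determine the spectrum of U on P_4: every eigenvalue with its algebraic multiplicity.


λ = 0 (multiplicity 5)

image of 1: 0
image of x: 3
image of x^2: 6x + 2
image of x^3: 9x^2 + 6x + 2
image of x^4: 12x^3 + 12x^2 + 8x + 2
the matrix is upper triangular; its diagonal is (0, 0, 0, 0, 0)
for a triangular matrix the eigenvalues are the diagonal entries, with algebraic multiplicity their repetition count


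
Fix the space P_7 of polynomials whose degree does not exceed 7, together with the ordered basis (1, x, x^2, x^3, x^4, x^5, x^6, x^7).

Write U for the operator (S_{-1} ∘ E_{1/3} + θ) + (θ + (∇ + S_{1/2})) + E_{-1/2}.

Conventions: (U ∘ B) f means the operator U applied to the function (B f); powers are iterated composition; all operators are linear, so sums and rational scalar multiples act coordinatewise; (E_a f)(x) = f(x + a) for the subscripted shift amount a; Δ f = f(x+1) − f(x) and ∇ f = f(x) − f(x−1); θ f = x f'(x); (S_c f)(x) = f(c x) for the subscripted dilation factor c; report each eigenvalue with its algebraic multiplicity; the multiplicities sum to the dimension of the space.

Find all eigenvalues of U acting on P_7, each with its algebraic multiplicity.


image of 1: 3
image of x: (5/2)x + 5/6
image of x^2: (25/4)x^2 + (1/3)x - 23/36
image of x^3: (49/8)x^3 + (5/2)x^2 - (31/12)x + 197/216
image of x^4: (161/16)x^4 + (2/3)x^3 - (23/6)x^2 + (181/54)x - 1199/1296
image of x^5: (321/32)x^5 + (25/6)x^4 - (155/18)x^3 + (985/108)x^2 - (6155/1296)x + 7565/7776
image of x^6: (897/64)x^6 + x^5 - (115/12)x^4 + (905/54)x^3 - (5995/432)x^2 + (7501/1296)x - 45863/46656
image of x^7: (1793/128)x^7 + (35/6)x^6 - (217/12)x^5 + (6895/216)x^4 - (43085/1296)x^3 + (52955/2592)x^2 - (321937/46656)x + 277877/279936
the matrix is upper triangular; its diagonal is (3, 5/2, 25/4, 49/8, 161/16, 321/32, 897/64, 1793/128)
for a triangular matrix the eigenvalues are the diagonal entries, with algebraic multiplicity their repetition count

λ = 5/2 (multiplicity 1), λ = 3 (multiplicity 1), λ = 49/8 (multiplicity 1), λ = 25/4 (multiplicity 1), λ = 321/32 (multiplicity 1), λ = 161/16 (multiplicity 1), λ = 1793/128 (multiplicity 1), λ = 897/64 (multiplicity 1)


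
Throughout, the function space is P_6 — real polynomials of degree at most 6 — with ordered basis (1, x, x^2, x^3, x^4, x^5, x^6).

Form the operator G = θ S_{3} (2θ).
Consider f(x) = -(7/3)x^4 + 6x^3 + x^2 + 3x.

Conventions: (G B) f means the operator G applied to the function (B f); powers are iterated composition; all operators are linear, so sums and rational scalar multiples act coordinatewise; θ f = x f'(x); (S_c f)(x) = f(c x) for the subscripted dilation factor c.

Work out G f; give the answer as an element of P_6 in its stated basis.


the result is g(x) = -6048x^4 + 2916x^3 + 72x^2 + 18x

θ f = -(28/3)x^4 + 18x^3 + 2x^2 + 3x
(2θ) f = -(56/3)x^4 + 36x^3 + 4x^2 + 6x
S_{3} (2θ) f = -1512x^4 + 972x^3 + 36x^2 + 18x
θ S_{3} (2θ) f = -6048x^4 + 2916x^3 + 72x^2 + 18x


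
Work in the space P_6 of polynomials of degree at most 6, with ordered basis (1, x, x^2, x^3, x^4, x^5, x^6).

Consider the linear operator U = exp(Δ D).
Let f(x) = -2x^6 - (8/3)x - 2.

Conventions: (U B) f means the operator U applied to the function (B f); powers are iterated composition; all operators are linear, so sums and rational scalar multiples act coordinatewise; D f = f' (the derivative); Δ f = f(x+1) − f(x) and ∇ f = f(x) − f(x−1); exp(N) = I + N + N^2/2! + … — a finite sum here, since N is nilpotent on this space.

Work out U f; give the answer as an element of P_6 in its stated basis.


g(x) = -2x^6 - 60x^4 - 120x^3 - 480x^2 - (2348/3)x - 674

order-1 term: -60x^4 - 120x^3 - 120x^2 - 60x - 12
order-2 term: -360x^2 - 720x - 420
order-3 term: -240
the series for exp(Δ D) f terminates at order 3
exp(Δ D) f = -2x^6 - 60x^4 - 120x^3 - 480x^2 - (2348/3)x - 674


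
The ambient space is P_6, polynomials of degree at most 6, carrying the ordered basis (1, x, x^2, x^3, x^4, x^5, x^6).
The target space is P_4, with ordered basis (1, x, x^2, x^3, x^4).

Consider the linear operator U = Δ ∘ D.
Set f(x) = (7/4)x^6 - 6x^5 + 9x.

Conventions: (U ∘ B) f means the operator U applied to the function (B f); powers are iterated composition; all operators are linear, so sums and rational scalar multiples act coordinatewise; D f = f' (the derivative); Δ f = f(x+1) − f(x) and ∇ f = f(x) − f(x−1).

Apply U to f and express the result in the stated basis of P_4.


D f = (21/2)x^5 - 30x^4 + 9
Δ D f = (105/2)x^4 - 15x^3 - 75x^2 - (135/2)x - 39/2

g(x) = (105/2)x^4 - 15x^3 - 75x^2 - (135/2)x - 39/2


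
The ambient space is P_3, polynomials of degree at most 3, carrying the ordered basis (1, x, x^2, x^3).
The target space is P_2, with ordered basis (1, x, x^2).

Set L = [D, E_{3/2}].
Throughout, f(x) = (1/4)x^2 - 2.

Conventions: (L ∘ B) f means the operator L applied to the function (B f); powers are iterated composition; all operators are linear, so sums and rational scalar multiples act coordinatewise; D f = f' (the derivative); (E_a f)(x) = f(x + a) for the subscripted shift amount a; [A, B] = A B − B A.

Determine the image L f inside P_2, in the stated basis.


g(x) = 0

E_{3/2} f = (1/4)x^2 + (3/4)x - 23/16
D E_{3/2} f = (1/2)x + 3/4
D f = (1/2)x
E_{3/2} D f = (1/2)x + 3/4
[D, E_{3/2}] f = 0


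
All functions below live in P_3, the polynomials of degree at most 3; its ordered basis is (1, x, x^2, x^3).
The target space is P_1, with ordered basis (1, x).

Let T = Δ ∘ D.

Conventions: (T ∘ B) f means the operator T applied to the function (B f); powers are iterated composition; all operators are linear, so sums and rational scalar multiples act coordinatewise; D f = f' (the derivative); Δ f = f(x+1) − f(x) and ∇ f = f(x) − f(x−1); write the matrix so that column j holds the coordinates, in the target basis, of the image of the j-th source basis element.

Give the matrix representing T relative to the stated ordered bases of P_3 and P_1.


the matrix is [[0, 0, 2, 3]; [0, 0, 0, 6]] (rows listed top to bottom)

image of 1: 0
image of x: 0
image of x^2: 2
image of x^3: 6x + 3
each image's coordinates form column j of the matrix


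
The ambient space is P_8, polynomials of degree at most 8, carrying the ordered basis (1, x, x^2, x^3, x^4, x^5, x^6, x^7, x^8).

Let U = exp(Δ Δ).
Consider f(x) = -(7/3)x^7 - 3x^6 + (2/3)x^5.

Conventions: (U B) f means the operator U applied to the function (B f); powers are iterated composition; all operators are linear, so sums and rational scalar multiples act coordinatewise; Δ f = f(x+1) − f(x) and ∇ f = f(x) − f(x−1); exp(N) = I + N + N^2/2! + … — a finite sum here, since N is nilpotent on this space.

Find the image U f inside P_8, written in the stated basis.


order-1 term: -98x^5 - 580x^4 - 1490x^3 - 2060x^2 - 1506x - 460
order-2 term: -980x^3 - 6420x^2 - 14860x - 12060
order-3 term: -1960x - 6240
the series for exp(Δ Δ) f terminates at order 3
exp(Δ Δ) f = -(7/3)x^7 - 3x^6 - (292/3)x^5 - 580x^4 - 2470x^3 - 8480x^2 - 18326x - 18760

the image equals g(x) = -(7/3)x^7 - 3x^6 - (292/3)x^5 - 580x^4 - 2470x^3 - 8480x^2 - 18326x - 18760


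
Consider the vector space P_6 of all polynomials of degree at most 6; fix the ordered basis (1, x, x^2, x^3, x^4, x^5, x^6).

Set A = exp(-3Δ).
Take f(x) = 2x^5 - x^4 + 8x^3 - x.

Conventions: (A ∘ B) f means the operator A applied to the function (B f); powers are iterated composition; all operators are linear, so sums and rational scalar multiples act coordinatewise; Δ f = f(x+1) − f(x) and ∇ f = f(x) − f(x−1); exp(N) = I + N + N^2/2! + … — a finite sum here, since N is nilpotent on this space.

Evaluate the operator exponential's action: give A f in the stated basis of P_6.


order-1 term: -30x^4 - 48x^3 - 114x^2 - 90x - 24
order-2 term: 180x^3 + 486x^2 + 738x + 423
order-3 term: -540x^2 - 1512x - 1404
order-4 term: 810x + 1539
order-5 term: -486
the series for exp(-3Δ) f terminates at order 5
exp(-3Δ) f = 2x^5 - 31x^4 + 140x^3 - 168x^2 - 55x + 48

g(x) = 2x^5 - 31x^4 + 140x^3 - 168x^2 - 55x + 48


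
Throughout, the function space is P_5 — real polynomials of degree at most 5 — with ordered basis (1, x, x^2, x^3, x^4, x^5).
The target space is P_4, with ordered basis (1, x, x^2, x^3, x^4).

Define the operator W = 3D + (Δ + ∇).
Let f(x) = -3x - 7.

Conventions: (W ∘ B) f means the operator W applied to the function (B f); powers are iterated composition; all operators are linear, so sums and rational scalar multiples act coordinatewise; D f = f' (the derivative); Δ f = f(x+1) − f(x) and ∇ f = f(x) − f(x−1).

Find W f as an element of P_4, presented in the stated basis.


D f = -3
(3D) f = -9
Δ f = -3
∇ f = -3
(Δ + ∇) f = -6
(3D + (Δ + ∇)) f = -15

the result is g(x) = -15


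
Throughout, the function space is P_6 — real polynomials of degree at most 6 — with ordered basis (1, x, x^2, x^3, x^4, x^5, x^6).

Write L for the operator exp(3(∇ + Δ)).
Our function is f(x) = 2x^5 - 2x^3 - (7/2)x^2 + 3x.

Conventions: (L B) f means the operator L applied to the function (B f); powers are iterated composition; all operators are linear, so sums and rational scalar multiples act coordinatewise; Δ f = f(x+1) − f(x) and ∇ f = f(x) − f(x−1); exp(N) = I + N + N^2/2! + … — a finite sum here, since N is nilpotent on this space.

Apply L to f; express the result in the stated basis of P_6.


the image equals g(x) = 2x^5 + 60x^4 + 718x^3 + (8801/2)x^2 + 14145x + 19332

order-1 term: 60x^4 + 84x^2 - 42x + 18
order-2 term: 720x^3 + 1224x - 126
order-3 term: 4320x^2 + 3888
order-4 term: 12960x
order-5 term: 15552
the series for exp(3(∇ + Δ)) f terminates at order 5
exp(3(∇ + Δ)) f = 2x^5 + 60x^4 + 718x^3 + (8801/2)x^2 + 14145x + 19332


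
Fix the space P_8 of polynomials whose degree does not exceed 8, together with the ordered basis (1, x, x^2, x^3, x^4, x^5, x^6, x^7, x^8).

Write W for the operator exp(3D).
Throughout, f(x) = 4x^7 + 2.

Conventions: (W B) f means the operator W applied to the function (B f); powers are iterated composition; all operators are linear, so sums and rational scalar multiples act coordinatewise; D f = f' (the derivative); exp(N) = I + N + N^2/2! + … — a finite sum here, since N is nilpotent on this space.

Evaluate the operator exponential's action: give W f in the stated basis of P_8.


order-1 term: 84x^6
order-2 term: 756x^5
order-3 term: 3780x^4
order-4 term: 11340x^3
order-5 term: 20412x^2
order-6 term: 20412x
order-7 term: 8748
the series for exp(3D) f terminates at order 7
exp(3D) f = 4x^7 + 84x^6 + 756x^5 + 3780x^4 + 11340x^3 + 20412x^2 + 20412x + 8750

g(x) = 4x^7 + 84x^6 + 756x^5 + 3780x^4 + 11340x^3 + 20412x^2 + 20412x + 8750


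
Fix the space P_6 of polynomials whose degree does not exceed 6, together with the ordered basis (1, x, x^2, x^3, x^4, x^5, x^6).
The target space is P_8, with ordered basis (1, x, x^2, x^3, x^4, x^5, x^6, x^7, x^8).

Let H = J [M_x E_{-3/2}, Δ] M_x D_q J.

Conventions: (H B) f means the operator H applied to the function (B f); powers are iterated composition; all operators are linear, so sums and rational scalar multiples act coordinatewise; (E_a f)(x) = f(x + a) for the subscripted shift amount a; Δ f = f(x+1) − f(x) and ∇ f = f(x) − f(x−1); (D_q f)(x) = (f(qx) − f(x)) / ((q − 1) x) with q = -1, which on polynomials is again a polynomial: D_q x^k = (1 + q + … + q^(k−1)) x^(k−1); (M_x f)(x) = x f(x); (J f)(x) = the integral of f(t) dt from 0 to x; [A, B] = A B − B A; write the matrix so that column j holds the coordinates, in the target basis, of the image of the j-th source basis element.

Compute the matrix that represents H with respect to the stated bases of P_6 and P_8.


the matrix is [[0, 0, 0, 0, 0, 0, 0]; [1/2, 0, 1/24, 0, 1/160, 0, 1/896]; [-1/2, 0, -1/8, 0, -1/32, 0, -1/128]; [0, 0, 1/6, 0, 1/12, 0, 1/32]; [0, 0, -1/12, 0, -1/8, 0, -5/64]; [0, 0, 0, 0, 1/10, 0, 1/8]; [0, 0, 0, 0, -1/30, 0, -1/8]; [0, 0, 0, 0, 0, 0, 1/14]; [0, 0, 0, 0, 0, 0, -1/56]] (rows listed top to bottom)

image of 1: -(1/2)x^2 + (1/2)x
image of x: 0
image of x^2: -(1/12)x^4 + (1/6)x^3 - (1/8)x^2 + (1/24)x
image of x^3: 0
image of x^4: -(1/30)x^6 + (1/10)x^5 - (1/8)x^4 + (1/12)x^3 - (1/32)x^2 + (1/160)x
image of x^5: 0
image of x^6: -(1/56)x^8 + (1/14)x^7 - (1/8)x^6 + (1/8)x^5 - (5/64)x^4 + (1/32)x^3 - (1/128)x^2 + (1/896)x
each image's coordinates form column j of the matrix


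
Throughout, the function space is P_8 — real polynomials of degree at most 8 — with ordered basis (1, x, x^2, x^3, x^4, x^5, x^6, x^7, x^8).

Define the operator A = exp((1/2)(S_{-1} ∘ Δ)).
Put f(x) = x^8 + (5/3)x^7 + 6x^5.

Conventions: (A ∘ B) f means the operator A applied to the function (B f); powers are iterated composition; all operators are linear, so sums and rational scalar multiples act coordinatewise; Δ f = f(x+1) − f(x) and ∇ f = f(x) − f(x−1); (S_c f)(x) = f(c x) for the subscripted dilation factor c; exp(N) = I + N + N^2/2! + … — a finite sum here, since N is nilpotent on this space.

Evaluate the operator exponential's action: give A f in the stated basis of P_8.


order-1 term: -4x^7 + (119/6)x^6 - (91/2)x^5 + (475/6)x^4 - (523/6)x^3 + (123/2)x^2 - (149/6)x + 13/3
order-2 term: -7x^6 - (35/4)x^5 - (35/2)x^4 - (355/12)x^3 - 7x^2 - (125/12)x - 1/4
order-3 term: 7x^5 - (595/24)x^4 + (595/12)x^3 - (515/8)x^2 + (517/12)x - 107/8
order-4 term: (35/8)x^4 + (175/48)x^3 + (35/4)x^2 + (265/48)x + 21/16
order-5 term: -(7/4)x^3 + (119/32)x^2 - (147/32)x + 107/48
order-6 term: -(7/16)x^2 - (35/192)x - 7/32
order-7 term: (1/16)x - 17/384
order-8 term: 1/256
the series for exp((1/2)(S_{-1} ∘ Δ)) f terminates at order 8
exp((1/2)(S_{-1} ∘ Δ)) f = x^8 - (7/3)x^7 + (77/6)x^6 - (165/4)x^5 + (165/4)x^4 - (3133/48)x^3 + (69/32)x^2 + (553/64)x - 4615/768

the result is g(x) = x^8 - (7/3)x^7 + (77/6)x^6 - (165/4)x^5 + (165/4)x^4 - (3133/48)x^3 + (69/32)x^2 + (553/64)x - 4615/768


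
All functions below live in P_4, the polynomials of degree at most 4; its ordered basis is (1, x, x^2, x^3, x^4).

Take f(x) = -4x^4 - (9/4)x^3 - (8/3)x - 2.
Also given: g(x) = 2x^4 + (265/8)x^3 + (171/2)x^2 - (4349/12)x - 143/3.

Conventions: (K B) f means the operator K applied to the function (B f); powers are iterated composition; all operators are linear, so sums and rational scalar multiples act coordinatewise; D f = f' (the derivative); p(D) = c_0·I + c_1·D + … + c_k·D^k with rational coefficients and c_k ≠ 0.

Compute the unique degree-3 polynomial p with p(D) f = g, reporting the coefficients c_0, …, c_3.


D^0 f = -4x^4 - (9/4)x^3 - (8/3)x - 2
D^1 f = -16x^3 - (27/4)x^2 - 8/3
D^2 f = -48x^2 - (27/2)x
D^3 f = -96x - 27/2
matching coefficients of g against c_0 f + c_1 Df + … from the top degree down determines the c_i
solution: c_0 = -1/2, c_1 = -2, c_2 = -3/2, c_3 = 4

p(D) = -(1/2)·I − 2·D − (3/2)·D^2 + 4·D^3, i.e. c_0 = -1/2, c_1 = -2, c_2 = -3/2, c_3 = 4


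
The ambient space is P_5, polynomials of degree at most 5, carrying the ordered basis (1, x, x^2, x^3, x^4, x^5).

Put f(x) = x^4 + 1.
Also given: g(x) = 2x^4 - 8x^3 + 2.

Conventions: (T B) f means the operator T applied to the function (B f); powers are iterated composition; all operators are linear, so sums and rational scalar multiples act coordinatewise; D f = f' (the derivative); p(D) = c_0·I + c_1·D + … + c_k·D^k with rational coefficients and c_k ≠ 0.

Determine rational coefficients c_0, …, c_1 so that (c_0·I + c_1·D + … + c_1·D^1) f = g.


c_0 = 2, c_1 = -2

D^0 f = x^4 + 1
D^1 f = 4x^3
matching coefficients of g against c_0 f + c_1 Df + … from the top degree down determines the c_i
solution: c_0 = 2, c_1 = -2


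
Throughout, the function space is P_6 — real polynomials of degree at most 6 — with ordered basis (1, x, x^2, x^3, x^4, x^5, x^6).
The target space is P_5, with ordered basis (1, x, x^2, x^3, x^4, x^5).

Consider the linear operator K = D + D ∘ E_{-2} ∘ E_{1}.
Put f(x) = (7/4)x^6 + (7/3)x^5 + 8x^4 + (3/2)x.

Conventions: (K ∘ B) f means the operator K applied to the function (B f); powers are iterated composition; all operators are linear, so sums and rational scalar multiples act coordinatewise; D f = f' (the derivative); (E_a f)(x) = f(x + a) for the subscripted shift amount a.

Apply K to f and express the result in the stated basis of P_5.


g(x) = 21x^5 - (175/6)x^4 + (367/3)x^3 - 131x^2 + (611/6)x - 167/6

D f = (21/2)x^5 + (35/3)x^4 + 32x^3 + 3/2
E_{1} f = (7/4)x^6 + (77/6)x^5 + (551/12)x^4 + (271/3)x^3 + (1171/12)x^2 + (167/3)x + 163/12
E_{-2} E_{1} f = (7/4)x^6 - (49/6)x^5 + (271/12)x^4 - (131/3)x^3 + (611/12)x^2 - (88/3)x + 71/12
D E_{-2} E_{1} f = (21/2)x^5 - (245/6)x^4 + (271/3)x^3 - 131x^2 + (611/6)x - 88/3
(D + D ∘ E_{-2} ∘ E_{1}) f = 21x^5 - (175/6)x^4 + (367/3)x^3 - 131x^2 + (611/6)x - 167/6


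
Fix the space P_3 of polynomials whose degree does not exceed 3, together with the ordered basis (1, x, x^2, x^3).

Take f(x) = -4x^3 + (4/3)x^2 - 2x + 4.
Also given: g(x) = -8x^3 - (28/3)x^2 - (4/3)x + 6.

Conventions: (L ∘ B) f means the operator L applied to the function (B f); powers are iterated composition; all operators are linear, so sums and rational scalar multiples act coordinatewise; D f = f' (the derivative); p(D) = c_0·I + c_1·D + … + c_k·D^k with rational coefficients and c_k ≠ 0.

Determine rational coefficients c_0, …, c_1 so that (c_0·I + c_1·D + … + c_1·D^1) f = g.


D^0 f = -4x^3 + (4/3)x^2 - 2x + 4
D^1 f = -12x^2 + (8/3)x - 2
matching coefficients of g against c_0 f + c_1 Df + … from the top degree down determines the c_i
solution: c_0 = 2, c_1 = 1

p(D) = 2·I + D, i.e. c_0 = 2, c_1 = 1


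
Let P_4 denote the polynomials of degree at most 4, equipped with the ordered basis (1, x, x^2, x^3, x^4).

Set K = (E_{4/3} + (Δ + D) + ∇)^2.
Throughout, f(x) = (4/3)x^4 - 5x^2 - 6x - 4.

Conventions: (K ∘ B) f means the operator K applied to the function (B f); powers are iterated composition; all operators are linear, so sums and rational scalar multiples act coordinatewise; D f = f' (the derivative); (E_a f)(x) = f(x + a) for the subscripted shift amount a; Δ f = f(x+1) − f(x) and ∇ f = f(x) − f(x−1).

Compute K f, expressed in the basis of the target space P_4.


E_{4/3} f = (4/3)x^4 + (64/9)x^3 + (83/9)x^2 - (542/81)x - 4052/243
Δ f = (16/3)x^3 + 8x^2 - (14/3)x - 29/3
D f = (16/3)x^3 - 10x - 6
(Δ + D) f = (32/3)x^3 + 8x^2 - (44/3)x - 47/3
∇ f = (16/3)x^3 - 8x^2 - (14/3)x - 7/3
(E_{4/3} + (Δ + D) + ∇) f = (4/3)x^4 + (208/9)x^3 + (83/9)x^2 - (2108/81)x - 8426/243
E_{4/3} (E_{4/3} + (Δ + D) + ∇) f = (4/3)x^4 + (272/9)x^3 + (1043/9)x^2 + (10892/81)x + 1462/243
Δ (E_{4/3} + (Δ + D) + ∇) f = (16/3)x^3 + (232/3)x^2 + (838/9)x + 619/81
D (E_{4/3} + (Δ + D) + ∇) f = (16/3)x^3 + (208/3)x^2 + (166/9)x - 2108/81
(Δ + D) (E_{4/3} + (Δ + D) + ∇) f = (32/3)x^3 + (440/3)x^2 + (1004/9)x - 1489/81
∇ (E_{4/3} + (Δ + D) + ∇) f = (16/3)x^3 + (184/3)x^2 - (410/9)x - 1091/81
(E_{4/3} + (Δ + D) + ∇) (E_{4/3} + (Δ + D) + ∇) f = (4/3)x^4 + (416/9)x^3 + (2915/9)x^2 + (16238/81)x - 6278/243

g(x) = (4/3)x^4 + (416/9)x^3 + (2915/9)x^2 + (16238/81)x - 6278/243


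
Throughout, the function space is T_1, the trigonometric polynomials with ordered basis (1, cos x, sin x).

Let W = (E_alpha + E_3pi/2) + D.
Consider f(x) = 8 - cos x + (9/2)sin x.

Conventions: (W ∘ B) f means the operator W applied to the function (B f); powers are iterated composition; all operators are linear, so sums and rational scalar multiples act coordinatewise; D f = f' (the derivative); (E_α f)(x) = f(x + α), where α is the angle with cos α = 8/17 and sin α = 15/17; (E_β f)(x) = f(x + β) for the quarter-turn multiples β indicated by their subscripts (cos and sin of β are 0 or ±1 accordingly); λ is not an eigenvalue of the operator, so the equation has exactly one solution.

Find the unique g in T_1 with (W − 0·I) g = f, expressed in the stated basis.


the image equals g(x) = 4 - (151/34)cos x + (21/17)sin x

write g with unknown coordinates in the stated basis and equate coefficients in (W − 0·I) g = f
solving from the highest basis element down gives g = 4 - (151/34)cos x + (21/17)sin x
check: W g = 8 - cos x + (9/2)sin x
so W g − 0·g = 8 - cos x + (9/2)sin x = f ✓


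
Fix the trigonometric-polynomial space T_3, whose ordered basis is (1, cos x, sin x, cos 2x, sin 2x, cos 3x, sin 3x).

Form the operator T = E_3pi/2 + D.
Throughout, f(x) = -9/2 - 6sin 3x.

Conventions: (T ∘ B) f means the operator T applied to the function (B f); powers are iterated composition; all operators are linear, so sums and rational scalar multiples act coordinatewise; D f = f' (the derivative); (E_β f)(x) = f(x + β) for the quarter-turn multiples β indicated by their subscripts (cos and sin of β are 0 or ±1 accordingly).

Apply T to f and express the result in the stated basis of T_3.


E_3pi/2 f = -9/2 - 6cos 3x
D f = -18cos 3x
(E_3pi/2 + D) f = -9/2 - 24cos 3x

the result is g(x) = -9/2 - 24cos 3x
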